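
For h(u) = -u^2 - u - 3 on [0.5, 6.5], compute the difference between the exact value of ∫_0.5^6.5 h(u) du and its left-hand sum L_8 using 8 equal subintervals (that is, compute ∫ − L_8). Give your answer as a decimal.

-17.4375

Exact integral: ∫_0.5^6.5 h(u) du = -130.5.
L_8 = -113.0625.
Error = -130.5 − (-113.0625) = -17.4375.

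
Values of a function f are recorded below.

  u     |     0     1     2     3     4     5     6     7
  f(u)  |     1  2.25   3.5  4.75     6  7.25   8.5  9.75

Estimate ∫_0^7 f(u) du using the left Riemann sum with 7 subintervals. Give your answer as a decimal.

Δu = 1.
Sum = 1·[1 + 2.25 + 3.5 + 4.75 + 6 + 7.25 + 8.5] = 33.25.

33.25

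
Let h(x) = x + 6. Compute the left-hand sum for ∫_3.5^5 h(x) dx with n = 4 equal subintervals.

15.09375

Δx = (5 − 3.5)/4 = 0.375.
Left endpoints: 3.5, 3.875, 4.25, 4.625.
h(3.5) = 9.5, h(3.875) = 9.875, h(4.25) = 10.25, h(4.625) = 10.625.
Sum = Δx · [h(3.5) + h(3.875) + h(4.25) + h(4.625)].
Sum = 15.09375.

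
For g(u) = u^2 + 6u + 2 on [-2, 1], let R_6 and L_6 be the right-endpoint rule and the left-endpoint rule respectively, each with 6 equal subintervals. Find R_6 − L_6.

R_6 = 3.875.
L_6 = -3.625.
R_6 − L_6 = 7.5.

7.5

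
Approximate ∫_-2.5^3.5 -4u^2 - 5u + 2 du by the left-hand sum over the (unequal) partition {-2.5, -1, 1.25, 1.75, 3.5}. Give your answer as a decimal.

Subinterval widths: 1.5, 2.25, 0.5, 1.75.
Left endpoints: -2.5, -1, 1.25, 1.75.
f(-2.5) = -10.5, f(-1) = 3, f(1.25) = -10.5, f(1.75) = -19.
Sum = Σ Δu_i · f(u_i).
Sum = -47.5.

-47.5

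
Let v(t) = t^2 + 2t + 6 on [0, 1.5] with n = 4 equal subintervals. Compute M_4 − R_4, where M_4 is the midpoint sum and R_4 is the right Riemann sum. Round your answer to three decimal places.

-1.037

M_4 ≈ 12.35742.
R_4 = 13.39453125.
M_4 − R_4 ≈ -1.037.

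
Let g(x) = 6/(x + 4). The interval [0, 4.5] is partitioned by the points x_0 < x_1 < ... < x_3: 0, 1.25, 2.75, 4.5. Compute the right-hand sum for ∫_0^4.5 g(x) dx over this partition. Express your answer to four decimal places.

Subinterval widths: 1.25, 1.5, 1.75.
Right endpoints: 1.25, 2.75, 4.5.
g(1.25) = 8/7, g(2.75) = 8/9, g(4.5) = 12/17.
Sum = Σ Δx_i · g(x_i).
Sum ≈ 3.9972.

3.9972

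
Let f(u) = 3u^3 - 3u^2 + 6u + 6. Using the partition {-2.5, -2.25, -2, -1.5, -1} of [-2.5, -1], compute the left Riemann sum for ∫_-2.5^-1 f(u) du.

-63.80859375

Subinterval widths: 0.25, 0.25, 0.5, 0.5.
Left endpoints: -2.5, -2.25, -2, -1.5.
f(-2.5) = -74.625, f(-2.25) = -56.859375, f(-2) = -42, f(-1.5) = -19.875.
Sum = Σ Δu_i · f(u_i).
Sum = -63.80859375.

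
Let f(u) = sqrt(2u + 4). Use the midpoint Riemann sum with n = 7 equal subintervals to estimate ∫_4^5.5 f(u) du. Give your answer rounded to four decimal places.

5.5086

Δu = (5.5 − 4)/7 = 3/14.
Midpoints: 115/28, 121/28, 127/28, 4.75, 139/28, 145/28, 151/28.
f(115/28) ≈ 3.4949, f(121/28) ≈ 3.5557, f(127/28) ≈ 3.6154, f(4.75) ≈ 3.6742, f(139/28) ≈ 3.7321, f(145/28) ≈ 3.7891, f(151/28) ≈ 3.8452.
Sum = Δu · [f(115/28) + f(121/28) + f(127/28) + ...].
Sum ≈ 5.5086.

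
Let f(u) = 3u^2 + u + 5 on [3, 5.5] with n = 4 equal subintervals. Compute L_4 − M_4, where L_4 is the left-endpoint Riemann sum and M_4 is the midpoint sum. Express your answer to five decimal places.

-19.97070

L_4 = 142.28515625.
M_4 ≈ 162.2558594.
L_4 − M_4 ≈ -19.97070.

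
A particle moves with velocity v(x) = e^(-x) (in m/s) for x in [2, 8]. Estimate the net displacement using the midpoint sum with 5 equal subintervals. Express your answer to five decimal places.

0.12723

Δx = (8 − 2)/5 = 1.2.
Midpoints: 2.6, 3.8, 5, 6.2, 7.4.
v(2.6) ≈ 0.07427, v(3.8) ≈ 0.02237, v(5) ≈ 0.00674, v(6.2) ≈ 0.00203, v(7.4) ≈ 0.00061.
Sum = Δx · [v(2.6) + v(3.8) + v(5) + v(6.2) + v(7.4)].
Sum ≈ 0.12723.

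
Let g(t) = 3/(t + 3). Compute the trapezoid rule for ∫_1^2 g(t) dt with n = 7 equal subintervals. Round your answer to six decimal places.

0.669545

Δt = (2 − 1)/7 = 1/7.
g(1) = 0.75, g(8/7) = 21/29, g(9/7) = 0.7, g(10/7) = 21/31, g(11/7) = 0.65625, g(12/7) = 7/11, g(13/7) = 21/34, g(2) = 0.6.
T_7 = (Δt/2)·[g(t_0) + 2g(t_1) + ... + 2g(t_{6}) + g(t_7)].
Sum ≈ 0.669545.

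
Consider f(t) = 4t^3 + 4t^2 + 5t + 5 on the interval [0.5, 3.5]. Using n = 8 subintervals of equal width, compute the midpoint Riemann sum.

Δt = (3.5 − 0.5)/8 = 0.375.
Midpoints: 0.6875, 1.0625, 1.4375, 1.8125, 2.1875, 2.5625, 2.9375, 3.3125.
f(0.6875) = 11907/1024, f(1.0625) = 20097/1024, f(1.4375) = 33111/1024, f(1.8125) = 52245/1024, f(2.1875) = 78795/1024, f(2.5625) = 114057/1024, f(2.9375) = 159327/1024, f(3.3125) = 215901/1024.
Sum = Δt · [f(0.6875) + f(1.0625) + f(1.4375) + ...].
Sum = 251.015625.

251.015625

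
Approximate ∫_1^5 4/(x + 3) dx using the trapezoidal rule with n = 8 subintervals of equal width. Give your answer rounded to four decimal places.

Δx = (5 − 1)/8 = 0.5.
f(1) = 1, f(1.5) = 8/9, f(2) = 0.8, f(2.5) = 8/11, f(3) = 2/3, f(3.5) = 8/13, f(4) = 4/7, f(4.5) = 8/15, f(5) = 0.5.
T_8 = (Δx/2)·[f(x_0) + 2f(x_1) + ... + 2f(x_{7}) + f(x_8)].
Sum ≈ 2.7765.

2.7765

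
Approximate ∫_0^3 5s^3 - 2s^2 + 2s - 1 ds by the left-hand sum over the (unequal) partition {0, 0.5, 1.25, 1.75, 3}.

32.62890625

Subinterval widths: 0.5, 0.75, 0.5, 1.25.
Left endpoints: 0, 0.5, 1.25, 1.75.
f(0) = -1, f(0.5) = 0.125, f(1.25) = 8.140625, f(1.75) = 23.171875.
Sum = Σ Δs_i · f(s_i).
Sum = 32.62890625.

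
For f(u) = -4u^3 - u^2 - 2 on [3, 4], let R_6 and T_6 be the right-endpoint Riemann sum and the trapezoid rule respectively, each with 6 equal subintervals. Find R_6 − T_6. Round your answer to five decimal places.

R_6 ≈ -202.4490741.
T_6 ≈ -189.5324074.
R_6 − T_6 ≈ -12.91667.

-12.91667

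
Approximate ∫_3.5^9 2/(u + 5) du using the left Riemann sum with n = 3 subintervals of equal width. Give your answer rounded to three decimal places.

Δu = (9 − 3.5)/3 = 11/6.
Left endpoints: 3.5, 16/3, 43/6.
f(3.5) = 4/17, f(16/3) = 6/31, f(43/6) = 12/73.
Sum = Δu · [f(3.5) + f(16/3) + f(43/6)].
Sum ≈ 1.088.

1.088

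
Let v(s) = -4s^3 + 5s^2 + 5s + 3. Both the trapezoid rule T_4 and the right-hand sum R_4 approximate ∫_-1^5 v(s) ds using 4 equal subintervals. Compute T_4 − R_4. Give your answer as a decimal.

265.5

T_4 = -378.75.
R_4 = -644.25.
T_4 − R_4 = 265.5.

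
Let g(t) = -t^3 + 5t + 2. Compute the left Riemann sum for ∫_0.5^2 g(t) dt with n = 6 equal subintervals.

8.37890625

Δt = (2 − 0.5)/6 = 0.25.
Left endpoints: 0.5, 0.75, 1, 1.25, 1.5, 1.75.
g(0.5) = 4.375, g(0.75) = 5.328125, g(1) = 6, g(1.25) = 6.296875, g(1.5) = 6.125, g(1.75) = 5.390625.
Sum = Δt · [g(0.5) + g(0.75) + g(1) + ...].
Sum = 8.37890625.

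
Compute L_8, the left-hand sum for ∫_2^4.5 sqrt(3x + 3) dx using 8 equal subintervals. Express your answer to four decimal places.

8.7271

Δx = (4.5 − 2)/8 = 0.3125.
Left endpoints: 2, 2.3125, 2.625, 2.9375, 3.25, 3.5625, 3.875, 4.1875.
f(2) ≈ 3.0000, f(2.3125) ≈ 3.1524, f(2.625) ≈ 3.2977, f(2.9375) ≈ 3.4369, f(3.25) ≈ 3.5707, f(3.5625) ≈ 3.6997, f(3.875) ≈ 3.8243, f(4.1875) ≈ 3.9449.
Sum = Δx · [f(2) + f(2.3125) + f(2.625) + ...].
Sum ≈ 8.7271.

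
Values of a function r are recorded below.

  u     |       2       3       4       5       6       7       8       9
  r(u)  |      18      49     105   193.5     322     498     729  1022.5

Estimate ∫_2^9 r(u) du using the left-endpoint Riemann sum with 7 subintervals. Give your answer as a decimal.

Δu = 1.
Sum = 1·[18 + 49 + 105 + 193.5 + 322 + 498 + 729] = 1914.5.

1914.5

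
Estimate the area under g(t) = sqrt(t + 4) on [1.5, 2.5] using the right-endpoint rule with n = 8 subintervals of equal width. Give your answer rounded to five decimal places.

2.46153

Δt = (2.5 − 1.5)/8 = 0.125.
Right endpoints: 1.625, 1.75, 1.875, 2, 2.125, 2.25, 2.375, 2.5.
g(1.625) ≈ 2.37171, g(1.75) ≈ 2.39792, g(1.875) ≈ 2.42384, g(2) ≈ 2.44949, g(2.125) ≈ 2.47487, g(2.25) ≈ 2.50000, g(2.375) ≈ 2.52488, g(2.5) ≈ 2.54951.
Sum = Δt · [g(1.625) + g(1.75) + g(1.875) + ...].
Sum ≈ 2.46153.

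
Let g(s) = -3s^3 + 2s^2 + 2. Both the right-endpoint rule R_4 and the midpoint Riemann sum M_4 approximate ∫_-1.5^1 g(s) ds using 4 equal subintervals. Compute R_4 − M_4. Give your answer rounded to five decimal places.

R_4 ≈ 6.7724609.
M_4 ≈ 10.6176758.
R_4 − M_4 ≈ -3.84521.

-3.84521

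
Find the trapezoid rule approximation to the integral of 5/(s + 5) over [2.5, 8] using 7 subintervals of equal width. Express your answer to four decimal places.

Δs = (8 − 2.5)/7 = 11/14.
f(2.5) = 2/3, f(23/7) = 35/58, f(57/14) = 70/127, f(34/7) = 35/69, f(79/14) = 70/149, f(45/7) = 0.4375, f(101/14) = 70/171, f(8) = 5/13.
T_7 = (Δs/2)·[f(s_0) + 2f(s_1) + ... + 2f(s_{6}) + f(s_7)].
Sum ≈ 2.7533.

2.7533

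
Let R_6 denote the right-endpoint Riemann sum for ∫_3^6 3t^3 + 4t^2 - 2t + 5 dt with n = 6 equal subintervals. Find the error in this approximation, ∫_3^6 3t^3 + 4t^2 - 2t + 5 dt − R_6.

-172.8125

Exact integral: ∫_3^6 f(t) dt = 1151.25.
R_6 = 1324.0625.
Error = 1151.25 − 1324.0625 = -172.8125.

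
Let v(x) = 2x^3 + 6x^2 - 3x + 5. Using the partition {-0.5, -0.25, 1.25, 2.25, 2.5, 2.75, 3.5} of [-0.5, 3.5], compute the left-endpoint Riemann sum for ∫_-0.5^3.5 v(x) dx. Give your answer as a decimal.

Subinterval widths: 0.25, 1.5, 1, 0.25, 0.25, 0.75.
Left endpoints: -0.5, -0.25, 1.25, 2.25, 2.5, 2.75.
v(-0.5) = 7.75, v(-0.25) = 6.09375, v(1.25) = 14.53125, v(2.25) = 51.40625, v(2.5) = 66.25, v(2.75) = 83.71875.
Sum = Σ Δx_i · v(x_i).
Sum = 117.8125.

117.8125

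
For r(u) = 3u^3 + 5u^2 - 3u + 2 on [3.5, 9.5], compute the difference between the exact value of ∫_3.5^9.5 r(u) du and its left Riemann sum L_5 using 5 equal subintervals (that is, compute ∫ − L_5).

1597.86

Exact integral: ∫_3.5^9.5 r(u) du = 7248.75.
L_5 = 5650.89.
Error = 7248.75 − 5650.89 = 1597.86.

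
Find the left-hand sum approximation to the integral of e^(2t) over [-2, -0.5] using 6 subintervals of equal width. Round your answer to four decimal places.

Δt = (-0.5 − (-2))/6 = 0.25.
Left endpoints: -2, -1.75, -1.5, -1.25, -1, -0.75.
f(-2) ≈ 0.0183, f(-1.75) ≈ 0.0302, f(-1.5) ≈ 0.0498, f(-1.25) ≈ 0.0821, f(-1) ≈ 0.1353, f(-0.75) ≈ 0.2231.
Sum = Δt · [f(-2) + f(-1.75) + f(-1.5) + ...].
Sum ≈ 0.1347.

0.1347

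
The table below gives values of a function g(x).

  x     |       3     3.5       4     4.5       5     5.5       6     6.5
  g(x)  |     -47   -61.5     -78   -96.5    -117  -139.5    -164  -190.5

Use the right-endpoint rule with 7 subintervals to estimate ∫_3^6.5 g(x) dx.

-423.5

Δx = 0.5.
Sum = 0.5·[(-61.5) + (-78) + (-96.5) + (-117) + (-139.5) + (-164) + (-190.5)] = -423.5.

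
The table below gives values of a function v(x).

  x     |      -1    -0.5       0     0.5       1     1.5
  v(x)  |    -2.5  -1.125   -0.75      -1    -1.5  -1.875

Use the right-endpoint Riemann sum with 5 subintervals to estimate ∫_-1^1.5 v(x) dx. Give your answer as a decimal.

Δx = 0.5.
Sum = 0.5·[(-1.125) + (-0.75) + (-1) + (-1.5) + (-1.875)] = -3.125.

-3.125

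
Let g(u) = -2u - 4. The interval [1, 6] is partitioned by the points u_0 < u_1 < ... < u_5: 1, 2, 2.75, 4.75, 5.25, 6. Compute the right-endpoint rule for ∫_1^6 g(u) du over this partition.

-61.375

Subinterval widths: 1, 0.75, 2, 0.5, 0.75.
Right endpoints: 2, 2.75, 4.75, 5.25, 6.
g(2) = -8, g(2.75) = -9.5, g(4.75) = -13.5, g(5.25) = -14.5, g(6) = -16.
Sum = Σ Δu_i · g(u_i).
Sum = -61.375.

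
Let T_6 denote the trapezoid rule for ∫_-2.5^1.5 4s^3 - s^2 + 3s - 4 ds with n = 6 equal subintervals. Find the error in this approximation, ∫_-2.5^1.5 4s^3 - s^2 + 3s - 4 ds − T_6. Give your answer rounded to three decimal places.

2.074

Exact integral: ∫_-2.5^1.5 f(s) ds ≈ -62.33333.
T_6 ≈ -64.40741.
Error ≈ -62.33333 − (-64.40741) ≈ 2.074.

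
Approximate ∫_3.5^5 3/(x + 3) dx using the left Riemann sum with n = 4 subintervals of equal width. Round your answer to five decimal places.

0.63943

Δx = (5 − 3.5)/4 = 0.375.
Left endpoints: 3.5, 3.875, 4.25, 4.625.
f(3.5) = 6/13, f(3.875) = 24/55, f(4.25) = 12/29, f(4.625) = 24/61.
Sum = Δx · [f(3.5) + f(3.875) + f(4.25) + f(4.625)].
Sum ≈ 0.63943.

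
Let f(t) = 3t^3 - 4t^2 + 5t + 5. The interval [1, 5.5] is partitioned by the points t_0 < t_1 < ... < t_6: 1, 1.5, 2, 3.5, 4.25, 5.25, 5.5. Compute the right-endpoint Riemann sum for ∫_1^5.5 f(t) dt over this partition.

767.48828125

Subinterval widths: 0.5, 0.5, 1.5, 0.75, 1, 0.25.
Right endpoints: 1.5, 2, 3.5, 4.25, 5.25, 5.5.
f(1.5) = 13.625, f(2) = 23, f(3.5) = 102.125, f(4.25) = 184.296875, f(5.25) = 355.109375, f(5.5) = 410.625.
Sum = Σ Δt_i · f(t_i).
Sum = 767.48828125.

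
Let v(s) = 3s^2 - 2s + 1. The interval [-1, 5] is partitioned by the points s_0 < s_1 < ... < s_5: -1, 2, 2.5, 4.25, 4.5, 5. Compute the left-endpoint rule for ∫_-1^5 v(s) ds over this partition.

Subinterval widths: 3, 0.5, 1.75, 0.25, 0.5.
Left endpoints: -1, 2, 2.5, 4.25, 4.5.
v(-1) = 6, v(2) = 9, v(2.5) = 14.75, v(4.25) = 46.6875, v(4.5) = 52.75.
Sum = Σ Δs_i · v(s_i).
Sum = 86.359375.

86.359375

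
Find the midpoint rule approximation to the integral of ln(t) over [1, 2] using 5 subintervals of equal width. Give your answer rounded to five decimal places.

0.38712

Δt = (2 − 1)/5 = 0.2.
Midpoints: 1.1, 1.3, 1.5, 1.7, 1.9.
f(1.1) ≈ 0.09531, f(1.3) ≈ 0.26236, f(1.5) ≈ 0.40547, f(1.7) ≈ 0.53063, f(1.9) ≈ 0.64185.
Sum = Δt · [f(1.1) + f(1.3) + f(1.5) + f(1.7) + f(1.9)].
Sum ≈ 0.38712.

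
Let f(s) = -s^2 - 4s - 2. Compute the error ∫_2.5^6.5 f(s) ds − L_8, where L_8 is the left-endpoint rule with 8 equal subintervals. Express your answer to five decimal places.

Exact integral: ∫_2.5^6.5 f(s) ds ≈ -166.3333333.
L_8 = -153.5.
Error ≈ -166.3333333 − (-153.5) ≈ -12.83333.

-12.83333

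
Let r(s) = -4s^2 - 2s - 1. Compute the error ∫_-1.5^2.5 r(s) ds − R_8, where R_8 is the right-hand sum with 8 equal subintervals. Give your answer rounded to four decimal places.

Exact integral: ∫_-1.5^2.5 r(s) ds ≈ -33.333333.
R_8 = -40.
Error ≈ -33.333333 − (-40) ≈ 6.6667.

6.6667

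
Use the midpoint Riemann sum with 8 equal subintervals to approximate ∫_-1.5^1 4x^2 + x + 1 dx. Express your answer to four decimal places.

7.6270

Δx = (1 − (-1.5))/8 = 0.3125.
Midpoints: -1.34375, -1.03125, -0.71875, -0.40625, -0.09375, 0.21875, 0.53125, 0.84375.
f(-1.34375) = 6.87890625, f(-1.03125) = 4.22265625, f(-0.71875) = 2.34765625, f(-0.40625) = 1.25390625, f(-0.09375) = 0.94140625, f(0.21875) = 1.41015625, f(0.53125) = 2.66015625, f(0.84375) = 4.69140625.
Sum = Δx · [f(-1.34375) + f(-1.03125) + f(-0.71875) + ...].
Sum ≈ 7.6270.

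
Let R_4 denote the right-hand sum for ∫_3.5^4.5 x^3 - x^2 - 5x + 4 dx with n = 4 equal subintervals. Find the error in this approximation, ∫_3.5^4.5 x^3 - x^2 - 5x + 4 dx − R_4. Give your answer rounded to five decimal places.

-4.52083

Exact integral: ∫_3.5^4.5 f(x) dx ≈ 32.9166667.
R_4 = 37.4375.
Error ≈ 32.9166667 − 37.4375 ≈ -4.52083.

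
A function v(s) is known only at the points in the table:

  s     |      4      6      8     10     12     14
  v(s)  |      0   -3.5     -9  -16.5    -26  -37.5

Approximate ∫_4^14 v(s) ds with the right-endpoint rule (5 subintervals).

Δs = 2.
Sum = 2·[(-3.5) + (-9) + (-16.5) + (-26) + (-37.5)] = -185.

-185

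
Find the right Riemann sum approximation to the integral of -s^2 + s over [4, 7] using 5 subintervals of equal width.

Δs = (7 − 4)/5 = 0.6.
Right endpoints: 4.6, 5.2, 5.8, 6.4, 7.
f(4.6) = -16.56, f(5.2) = -21.84, f(5.8) = -27.84, f(6.4) = -34.56, f(7) = -42.
Sum = Δs · [f(4.6) + f(5.2) + f(5.8) + f(6.4) + f(7)].
Sum = -85.68.

-85.68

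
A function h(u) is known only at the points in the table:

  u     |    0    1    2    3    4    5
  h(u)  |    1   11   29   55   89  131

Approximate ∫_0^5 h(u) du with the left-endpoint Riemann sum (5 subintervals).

185

Δu = 1.
Sum = 1·[1 + 11 + 29 + 55 + 89] = 185.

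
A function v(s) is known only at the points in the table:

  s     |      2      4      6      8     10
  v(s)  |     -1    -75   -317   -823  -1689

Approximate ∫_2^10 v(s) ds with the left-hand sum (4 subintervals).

-2432

Δs = 2.
Sum = 2·[(-1) + (-75) + (-317) + (-823)] = -2432.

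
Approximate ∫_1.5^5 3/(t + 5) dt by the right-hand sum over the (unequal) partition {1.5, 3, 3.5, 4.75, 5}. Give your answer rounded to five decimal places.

Subinterval widths: 1.5, 0.5, 1.25, 0.25.
Right endpoints: 3, 3.5, 4.75, 5.
f(3) = 0.375, f(3.5) = 6/17, f(4.75) = 4/13, f(5) = 0.3.
Sum = Σ Δt_i · f(t_i).
Sum ≈ 1.19859.

1.19859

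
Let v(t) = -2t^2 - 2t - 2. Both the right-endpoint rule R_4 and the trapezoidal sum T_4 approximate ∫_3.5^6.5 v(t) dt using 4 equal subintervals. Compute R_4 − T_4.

-24.75

R_4 = -215.8125.
T_4 = -191.0625.
R_4 − T_4 = -24.75.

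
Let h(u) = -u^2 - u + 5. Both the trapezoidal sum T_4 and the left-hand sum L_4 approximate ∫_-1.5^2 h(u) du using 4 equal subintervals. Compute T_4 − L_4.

T_4 = 12.38671875.
L_4 = 14.68359375.
T_4 − L_4 = -2.296875.

-2.296875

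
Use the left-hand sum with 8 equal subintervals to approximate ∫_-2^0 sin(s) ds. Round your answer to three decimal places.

-1.522

Δs = (0 − (-2))/8 = 0.25.
Left endpoints: -2, -1.75, -1.5, -1.25, -1, -0.75, -0.5, -0.25.
f(-2) ≈ -0.909, f(-1.75) ≈ -0.984, f(-1.5) ≈ -0.997, f(-1.25) ≈ -0.949, f(-1) ≈ -0.841, f(-0.75) ≈ -0.682, f(-0.5) ≈ -0.479, f(-0.25) ≈ -0.247.
Sum = Δs · [f(-2) + f(-1.75) + f(-1.5) + ...].
Sum ≈ -1.522.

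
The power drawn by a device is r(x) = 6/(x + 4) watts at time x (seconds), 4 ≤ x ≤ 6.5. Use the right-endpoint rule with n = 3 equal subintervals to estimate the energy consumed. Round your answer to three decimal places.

Δx = (6.5 − 4)/3 = 5/6.
Right endpoints: 29/6, 17/3, 6.5.
r(29/6) = 36/53, r(17/3) = 18/29, r(6.5) = 4/7.
Sum = Δx · [r(29/6) + r(17/3) + r(6.5)].
Sum ≈ 1.559.

1.559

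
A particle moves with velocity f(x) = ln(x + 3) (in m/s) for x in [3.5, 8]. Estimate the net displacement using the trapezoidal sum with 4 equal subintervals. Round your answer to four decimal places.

Δx = (8 − 3.5)/4 = 1.125.
f(3.5) ≈ 1.8718, f(4.625) ≈ 2.0314, f(5.75) ≈ 2.1691, f(6.875) ≈ 2.2900, f(8) ≈ 2.3979.
T_4 = (Δx/2)·[f(x_0) + 2f(x_1) + 2f(x_2) + 2f(x_3) + f(x_4)].
Sum ≈ 9.7035.

9.7035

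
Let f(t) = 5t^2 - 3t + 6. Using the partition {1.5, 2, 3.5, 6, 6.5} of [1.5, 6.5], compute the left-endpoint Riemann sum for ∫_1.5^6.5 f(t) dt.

Subinterval widths: 0.5, 1.5, 2.5, 0.5.
Left endpoints: 1.5, 2, 3.5, 6.
f(1.5) = 12.75, f(2) = 20, f(3.5) = 56.75, f(6) = 168.
Sum = Σ Δt_i · f(t_i).
Sum = 262.25.

262.25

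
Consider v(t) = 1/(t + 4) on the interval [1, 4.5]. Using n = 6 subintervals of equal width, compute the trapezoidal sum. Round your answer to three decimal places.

Δt = (4.5 − 1)/6 = 7/12.
v(1) = 0.2, v(19/12) = 12/67, v(13/6) = 6/37, v(2.75) = 4/27, v(10/3) = 3/22, v(47/12) = 12/95, v(4.5) = 2/17.
T_6 = (Δt/2)·[v(t_0) + 2v(t_1) + ... + 2v(t_{5}) + v(t_6)].
Sum ≈ 0.531.

0.531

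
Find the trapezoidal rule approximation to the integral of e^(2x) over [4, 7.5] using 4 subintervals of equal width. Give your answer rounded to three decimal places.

Δx = (7.5 − 4)/4 = 0.875.
f(4) ≈ 2980.958, f(4.875) ≈ 17154.229, f(5.75) ≈ 98715.771, f(6.625) ≈ 568070.040, f(7.5) ≈ 3269017.372.
T_4 = (Δx/2)·[f(x_0) + 2f(x_1) + 2f(x_2) + 2f(x_3) + f(x_4)].
Sum ≈ 2029946.804.

2029946.804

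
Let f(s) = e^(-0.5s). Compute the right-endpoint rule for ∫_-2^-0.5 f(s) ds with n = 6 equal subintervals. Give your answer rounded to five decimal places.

Δs = (-0.5 − (-2))/6 = 0.25.
Right endpoints: -1.75, -1.5, -1.25, -1, -0.75, -0.5.
f(-1.75) ≈ 2.39888, f(-1.5) ≈ 2.11700, f(-1.25) ≈ 1.86825, f(-1) ≈ 1.64872, f(-0.75) ≈ 1.45499, f(-0.5) ≈ 1.28403.
Sum = Δs · [f(-1.75) + f(-1.5) + f(-1.25) + ...].
Sum ≈ 2.69296.

2.69296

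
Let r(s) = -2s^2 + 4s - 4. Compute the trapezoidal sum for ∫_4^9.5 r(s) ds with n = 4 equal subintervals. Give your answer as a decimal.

-405.8828125

Δs = (9.5 − 4)/4 = 1.375.
r(4) = -20, r(5.375) = -40.28125, r(6.75) = -68.125, r(8.125) = -103.53125, r(9.5) = -146.5.
T_4 = (Δs/2)·[r(s_0) + 2r(s_1) + 2r(s_2) + 2r(s_3) + r(s_4)].
Sum = -405.8828125.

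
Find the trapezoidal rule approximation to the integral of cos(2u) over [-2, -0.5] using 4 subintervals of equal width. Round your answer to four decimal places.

-0.7613

Δu = (-0.5 − (-2))/4 = 0.375.
f(-2) ≈ -0.6536, f(-1.625) ≈ -0.9941, f(-1.25) ≈ -0.8011, f(-0.875) ≈ -0.1782, f(-0.5) ≈ 0.5403.
T_4 = (Δu/2)·[f(u_0) + 2f(u_1) + 2f(u_2) + 2f(u_3) + f(u_4)].
Sum ≈ -0.7613.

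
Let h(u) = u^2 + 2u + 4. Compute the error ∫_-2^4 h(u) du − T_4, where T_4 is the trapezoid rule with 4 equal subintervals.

-2.25

Exact integral: ∫_-2^4 h(u) du = 60.
T_4 = 62.25.
Error = 60 − 62.25 = -2.25.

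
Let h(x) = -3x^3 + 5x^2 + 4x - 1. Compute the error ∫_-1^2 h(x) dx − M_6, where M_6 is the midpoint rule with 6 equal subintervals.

0.03125

Exact integral: ∫_-1^2 h(x) dx = 6.75.
M_6 = 6.71875.
Error = 6.75 − 6.71875 = 0.03125.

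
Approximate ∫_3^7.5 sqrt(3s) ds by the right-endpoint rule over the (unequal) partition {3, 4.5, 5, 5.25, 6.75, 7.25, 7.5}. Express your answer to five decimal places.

Subinterval widths: 1.5, 0.5, 0.25, 1.5, 0.5, 0.25.
Right endpoints: 4.5, 5, 5.25, 6.75, 7.25, 7.5.
f(4.5) ≈ 3.67423, f(5) ≈ 3.87298, f(5.25) ≈ 3.96863, f(6.75) ≈ 4.50000, f(7.25) ≈ 4.66369, f(7.5) ≈ 4.74342.
Sum = Σ Δs_i · f(s_i).
Sum ≈ 18.70770.

18.70770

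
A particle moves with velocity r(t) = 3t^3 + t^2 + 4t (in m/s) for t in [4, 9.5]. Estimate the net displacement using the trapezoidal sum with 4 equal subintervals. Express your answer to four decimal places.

6436.7725

Δt = (9.5 − 4)/4 = 1.375.
r(4) = 224, r(5.375) = 264321/512, r(6.75) = 995.203125, r(8.125) = 874315/512, r(9.5) = 2700.375.
T_4 = (Δt/2)·[r(t_0) + 2r(t_1) + 2r(t_2) + 2r(t_3) + r(t_4)].
Sum ≈ 6436.7725.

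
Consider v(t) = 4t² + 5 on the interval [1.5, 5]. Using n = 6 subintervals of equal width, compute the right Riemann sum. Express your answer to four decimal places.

Δt = (5 − 1.5)/6 = 7/12.
Right endpoints: 25/12, 8/3, 3.25, 23/6, 53/12, 5.
v(25/12) = 805/36, v(8/3) = 301/9, v(3.25) = 47.25, v(23/6) = 574/9, v(53/12) = 2989/36, v(5) = 105.
Sum = Δt · [v(25/12) + v(8/3) + v(3.25) + ...].
Sum ≈ 207.0023.

207.0023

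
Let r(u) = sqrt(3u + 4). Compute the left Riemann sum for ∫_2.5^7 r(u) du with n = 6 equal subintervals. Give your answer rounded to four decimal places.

Δu = (7 − 2.5)/6 = 0.75.
Left endpoints: 2.5, 3.25, 4, 4.75, 5.5, 6.25.
r(2.5) ≈ 3.3912, r(3.25) ≈ 3.7081, r(4) ≈ 4.0000, r(4.75) ≈ 4.2720, r(5.5) ≈ 4.5277, r(6.25) ≈ 4.7697.
Sum = Δu · [r(2.5) + r(3.25) + r(4) + ...].
Sum ≈ 18.5015.

18.5015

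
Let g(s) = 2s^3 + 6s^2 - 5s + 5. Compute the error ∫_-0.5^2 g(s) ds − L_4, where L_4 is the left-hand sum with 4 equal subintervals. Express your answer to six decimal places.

Exact integral: ∫_-0.5^2 g(s) ds = 27.34375.
L_4 ≈ 20.84960938.
Error ≈ 27.34375 − 20.84960938 ≈ 6.494141.

6.494141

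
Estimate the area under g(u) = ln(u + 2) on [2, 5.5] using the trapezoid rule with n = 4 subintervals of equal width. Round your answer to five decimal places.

6.05917

Δu = (5.5 − 2)/4 = 0.875.
g(2) ≈ 1.38629, g(2.875) ≈ 1.58412, g(3.75) ≈ 1.74920, g(4.625) ≈ 1.89085, g(5.5) ≈ 2.01490.
T_4 = (Δu/2)·[g(u_0) + 2g(u_1) + 2g(u_2) + 2g(u_3) + g(u_4)].
Sum ≈ 6.05917.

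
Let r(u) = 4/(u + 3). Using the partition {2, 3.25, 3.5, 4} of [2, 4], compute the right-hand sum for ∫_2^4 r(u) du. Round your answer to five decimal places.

Subinterval widths: 1.25, 0.25, 0.5.
Right endpoints: 3.25, 3.5, 4.
r(3.25) = 0.64, r(3.5) = 8/13, r(4) = 4/7.
Sum = Σ Δu_i · r(u_i).
Sum ≈ 1.23956.

1.23956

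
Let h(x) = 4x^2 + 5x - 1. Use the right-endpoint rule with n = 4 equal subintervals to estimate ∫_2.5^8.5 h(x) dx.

Δx = (8.5 − 2.5)/4 = 1.5.
Right endpoints: 4, 5.5, 7, 8.5.
h(4) = 83, h(5.5) = 147.5, h(7) = 230, h(8.5) = 330.5.
Sum = Δx · [h(4) + h(5.5) + h(7) + h(8.5)].
Sum = 1186.5.

1186.5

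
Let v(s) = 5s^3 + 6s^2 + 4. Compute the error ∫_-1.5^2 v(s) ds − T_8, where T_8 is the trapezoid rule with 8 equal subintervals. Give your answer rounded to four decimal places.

Exact integral: ∫_-1.5^2 v(s) ds = 50.421875.
T_8 ≈ 51.510498.
Error ≈ 50.421875 − 51.510498 ≈ -1.0886.

-1.0886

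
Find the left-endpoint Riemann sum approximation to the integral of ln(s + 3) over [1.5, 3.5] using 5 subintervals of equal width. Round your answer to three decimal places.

Δs = (3.5 − 1.5)/5 = 0.4.
Left endpoints: 1.5, 1.9, 2.3, 2.7, 3.1.
f(1.5) ≈ 1.504, f(1.9) ≈ 1.589, f(2.3) ≈ 1.668, f(2.7) ≈ 1.740, f(3.1) ≈ 1.808.
Sum = Δs · [f(1.5) + f(1.9) + f(2.3) + f(2.7) + f(3.1)].
Sum ≈ 3.324.

3.324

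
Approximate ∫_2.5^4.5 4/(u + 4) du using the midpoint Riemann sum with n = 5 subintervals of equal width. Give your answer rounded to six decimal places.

Δu = (4.5 − 2.5)/5 = 0.4.
Midpoints: 2.7, 3.1, 3.5, 3.9, 4.3.
f(2.7) = 40/67, f(3.1) = 40/71, f(3.5) = 8/15, f(3.9) = 40/79, f(4.3) = 40/83.
Sum = Δu · [f(2.7) + f(3.1) + f(3.5) + f(3.9) + f(4.3)].
Sum ≈ 1.072794.

1.072794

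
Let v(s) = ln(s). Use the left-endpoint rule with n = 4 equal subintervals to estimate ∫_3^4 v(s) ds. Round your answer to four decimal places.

Δs = (4 − 3)/4 = 0.25.
Left endpoints: 3, 3.25, 3.5, 3.75.
v(3) ≈ 1.0986, v(3.25) ≈ 1.1787, v(3.5) ≈ 1.2528, v(3.75) ≈ 1.3218.
Sum = Δs · [v(3) + v(3.25) + v(3.5) + v(3.75)].
Sum ≈ 1.2129.

1.2129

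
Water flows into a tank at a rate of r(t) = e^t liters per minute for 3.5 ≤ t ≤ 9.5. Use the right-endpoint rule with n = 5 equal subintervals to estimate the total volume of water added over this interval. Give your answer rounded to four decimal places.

22884.6611

Δt = (9.5 − 3.5)/5 = 1.2.
Right endpoints: 4.7, 5.9, 7.1, 8.3, 9.5.
r(4.7) ≈ 109.9472, r(5.9) ≈ 365.0375, r(7.1) ≈ 1211.9671, r(8.3) ≈ 4023.8724, r(9.5) ≈ 13359.7268.
Sum = Δt · [r(4.7) + r(5.9) + r(7.1) + r(8.3) + r(9.5)].
Sum ≈ 22884.6611.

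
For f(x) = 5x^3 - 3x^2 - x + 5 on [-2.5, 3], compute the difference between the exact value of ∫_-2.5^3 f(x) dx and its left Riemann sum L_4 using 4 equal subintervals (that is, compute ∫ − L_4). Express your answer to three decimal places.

Exact integral: ∫_-2.5^3 f(x) dx = 35.921875.
L_4 ≈ -99.84863.
Error ≈ 35.921875 − (-99.84863) ≈ 135.771.

135.771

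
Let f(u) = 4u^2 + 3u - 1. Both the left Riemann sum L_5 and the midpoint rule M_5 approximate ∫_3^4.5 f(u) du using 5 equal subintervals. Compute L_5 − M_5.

-7.29

L_5 = 93.54.
M_5 = 100.83.
L_5 − M_5 = -7.29.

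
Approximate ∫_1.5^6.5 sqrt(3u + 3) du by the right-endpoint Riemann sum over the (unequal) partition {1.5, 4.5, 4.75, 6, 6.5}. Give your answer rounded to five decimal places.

Subinterval widths: 3, 0.25, 1.25, 0.5.
Right endpoints: 4.5, 4.75, 6, 6.5.
f(4.5) ≈ 4.06202, f(4.75) ≈ 4.15331, f(6) ≈ 4.58258, f(6.5) ≈ 4.74342.
Sum = Σ Δu_i · f(u_i).
Sum ≈ 21.32431.

21.32431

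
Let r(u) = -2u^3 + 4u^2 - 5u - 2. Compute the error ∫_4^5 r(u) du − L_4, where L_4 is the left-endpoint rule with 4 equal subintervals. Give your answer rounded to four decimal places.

Exact integral: ∫_4^5 r(u) du ≈ -127.666667.
L_4 = -116.53125.
Error ≈ -127.666667 − (-116.53125) ≈ -11.1354.

-11.1354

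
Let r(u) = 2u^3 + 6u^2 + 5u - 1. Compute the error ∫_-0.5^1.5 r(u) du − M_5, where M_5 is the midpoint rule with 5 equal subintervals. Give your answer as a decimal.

0.24

Exact integral: ∫_-0.5^1.5 r(u) du = 12.5.
M_5 = 12.26.
Error = 12.5 − 12.26 = 0.24.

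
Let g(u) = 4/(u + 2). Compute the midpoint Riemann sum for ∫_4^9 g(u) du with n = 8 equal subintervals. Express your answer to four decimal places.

2.4233

Δu = (9 − 4)/8 = 0.625.
Midpoints: 4.3125, 4.9375, 5.5625, 6.1875, 6.8125, 7.4375, 8.0625, 8.6875.
g(4.3125) = 64/101, g(4.9375) = 64/111, g(5.5625) = 64/121, g(6.1875) = 64/131, g(6.8125) = 64/141, g(7.4375) = 64/151, g(8.0625) = 64/161, g(8.6875) = 64/171.
Sum = Δu · [g(4.3125) + g(4.9375) + g(5.5625) + ...].
Sum ≈ 2.4233.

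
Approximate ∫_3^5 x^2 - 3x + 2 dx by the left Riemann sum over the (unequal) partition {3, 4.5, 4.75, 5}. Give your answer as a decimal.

Subinterval widths: 1.5, 0.25, 0.25.
Left endpoints: 3, 4.5, 4.75.
f(3) = 2, f(4.5) = 8.75, f(4.75) = 10.3125.
Sum = Σ Δx_i · f(x_i).
Sum = 7.765625.

7.765625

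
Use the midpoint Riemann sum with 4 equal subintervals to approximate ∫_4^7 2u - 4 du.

Δu = (7 − 4)/4 = 0.75.
Midpoints: 4.375, 5.125, 5.875, 6.625.
f(4.375) = 4.75, f(5.125) = 6.25, f(5.875) = 7.75, f(6.625) = 9.25.
Sum = Δu · [f(4.375) + f(5.125) + f(5.875) + f(6.625)].
Sum = 21.

21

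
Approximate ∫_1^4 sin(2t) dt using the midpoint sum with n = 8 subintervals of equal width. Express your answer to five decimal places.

-0.13855

Δt = (4 − 1)/8 = 0.375.
Midpoints: 1.1875, 1.5625, 1.9375, 2.3125, 2.6875, 3.0625, 3.4375, 3.8125.
f(1.1875) ≈ 0.69369, f(1.5625) ≈ 0.01659, f(1.9375) ≈ -0.66940, f(2.3125) ≈ -0.99618, f(2.6875) ≈ -0.78839, f(3.0625) ≈ -0.15753, f(3.4375) ≈ 0.55787, f(3.8125) ≈ 0.97390.
Sum = Δt · [f(1.1875) + f(1.5625) + f(1.9375) + ...].
Sum ≈ -0.13855.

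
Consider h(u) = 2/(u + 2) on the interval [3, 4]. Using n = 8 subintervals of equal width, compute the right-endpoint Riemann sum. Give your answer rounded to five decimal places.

Δu = (4 − 3)/8 = 0.125.
Right endpoints: 3.125, 3.25, 3.375, 3.5, 3.625, 3.75, 3.875, 4.
h(3.125) = 16/41, h(3.25) = 8/21, h(3.375) = 16/43, h(3.5) = 4/11, h(3.625) = 16/45, h(3.75) = 8/23, h(3.875) = 16/47, h(4) = 1/3.
Sum = Δu · [h(3.125) + h(3.25) + h(3.375) + ...].
Sum ≈ 0.36051.

0.36051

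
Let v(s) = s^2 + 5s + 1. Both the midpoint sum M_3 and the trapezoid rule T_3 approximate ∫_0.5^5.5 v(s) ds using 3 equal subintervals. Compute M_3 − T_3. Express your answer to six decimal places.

M_3 ≈ 134.25925926.
T_3 ≈ 137.73148148.
M_3 − T_3 ≈ -3.472222.

-3.472222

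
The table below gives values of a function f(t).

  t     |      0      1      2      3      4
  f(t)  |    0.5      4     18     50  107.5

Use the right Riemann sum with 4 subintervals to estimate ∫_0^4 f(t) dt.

179.5

Δt = 1.
Sum = 1·[4 + 18 + 50 + 107.5] = 179.5.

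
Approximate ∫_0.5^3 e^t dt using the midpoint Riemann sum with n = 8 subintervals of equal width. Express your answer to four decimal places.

18.3620

Δt = (3 − 0.5)/8 = 0.3125.
Midpoints: 0.65625, 0.96875, 1.28125, 1.59375, 1.90625, 2.21875, 2.53125, 2.84375.
f(0.65625) ≈ 1.9276, f(0.96875) ≈ 2.6346, f(1.28125) ≈ 3.6011, f(1.59375) ≈ 4.9222, f(1.90625) ≈ 6.7278, f(2.21875) ≈ 9.1958, f(2.53125) ≈ 12.5692, f(2.84375) ≈ 17.1801.
Sum = Δt · [f(0.65625) + f(0.96875) + f(1.28125) + ...].
Sum ≈ 18.3620.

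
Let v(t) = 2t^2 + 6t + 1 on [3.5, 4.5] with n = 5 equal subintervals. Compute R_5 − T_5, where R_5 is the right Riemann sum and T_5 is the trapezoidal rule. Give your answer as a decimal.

R_5 = 59.38.
T_5 = 57.18.
R_5 − T_5 = 2.2.

2.2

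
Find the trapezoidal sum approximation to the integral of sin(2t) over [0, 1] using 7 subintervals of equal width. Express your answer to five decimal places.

Δt = (1 − 0)/7 = 1/7.
f(0) ≈ 0.00000, f(1/7) ≈ 0.28184, f(2/7) ≈ 0.54083, f(3/7) ≈ 0.75598, f(4/7) ≈ 0.90982, f(5/7) ≈ 0.98990, f(6/7) ≈ 0.98972, f(1) ≈ 0.90930.
T_7 = (Δt/2)·[f(t_0) + 2f(t_1) + ... + 2f(t_{6}) + f(t_7)].
Sum ≈ 0.70325.

0.70325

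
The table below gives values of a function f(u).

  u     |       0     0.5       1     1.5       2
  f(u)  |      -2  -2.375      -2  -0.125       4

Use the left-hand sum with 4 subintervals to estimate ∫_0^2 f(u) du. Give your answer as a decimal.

-3.25

Δu = 0.5.
Sum = 0.5·[(-2) + (-2.375) + (-2) + (-0.125)] = -3.25.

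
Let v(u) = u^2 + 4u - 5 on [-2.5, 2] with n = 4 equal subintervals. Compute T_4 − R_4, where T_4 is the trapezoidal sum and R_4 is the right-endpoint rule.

T_4 = -18.17578125.
R_4 = -9.31640625.
T_4 − R_4 = -8.859375.

-8.859375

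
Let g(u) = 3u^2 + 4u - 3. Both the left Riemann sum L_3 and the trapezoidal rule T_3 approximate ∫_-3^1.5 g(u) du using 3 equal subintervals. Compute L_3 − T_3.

L_3 = 10.125.
T_3 = 8.4375.
L_3 − T_3 = 1.6875.

1.6875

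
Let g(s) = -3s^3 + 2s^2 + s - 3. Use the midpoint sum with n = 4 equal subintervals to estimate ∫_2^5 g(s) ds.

Δs = (5 − 2)/4 = 0.75.
Midpoints: 2.375, 3.125, 3.875, 4.625.
g(2.375) = -15121/512, g(3.125) = -36811/512, g(3.875) = -73549/512, g(4.625) = -129223/512.
Sum = Δs · [g(2.375) + g(3.125) + g(3.875) + g(4.625)].
Sum = -373.1015625.

-373.1015625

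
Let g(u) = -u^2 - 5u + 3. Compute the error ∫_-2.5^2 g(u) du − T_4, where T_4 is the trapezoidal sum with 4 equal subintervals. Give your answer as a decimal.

Exact integral: ∫_-2.5^2 g(u) du = 11.25.
T_4 = 10.30078125.
Error = 11.25 − 10.30078125 = 0.94921875.

0.94921875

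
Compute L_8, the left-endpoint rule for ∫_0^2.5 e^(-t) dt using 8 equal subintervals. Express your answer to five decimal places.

1.06880

Δt = (2.5 − 0)/8 = 0.3125.
Left endpoints: 0, 0.3125, 0.625, 0.9375, 1.25, 1.5625, 1.875, 2.1875.
f(0) ≈ 1.00000, f(0.3125) ≈ 0.73162, f(0.625) ≈ 0.53526, f(0.9375) ≈ 0.39161, f(1.25) ≈ 0.28650, f(1.5625) ≈ 0.20961, f(1.875) ≈ 0.15335, f(2.1875) ≈ 0.11220.
Sum = Δt · [f(0) + f(0.3125) + f(0.625) + ...].
Sum ≈ 1.06880.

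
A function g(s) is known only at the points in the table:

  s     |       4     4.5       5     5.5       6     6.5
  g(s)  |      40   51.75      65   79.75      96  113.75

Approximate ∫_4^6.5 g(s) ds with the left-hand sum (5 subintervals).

166.25

Δs = 0.5.
Sum = 0.5·[40 + 51.75 + 65 + 79.75 + 96] = 166.25.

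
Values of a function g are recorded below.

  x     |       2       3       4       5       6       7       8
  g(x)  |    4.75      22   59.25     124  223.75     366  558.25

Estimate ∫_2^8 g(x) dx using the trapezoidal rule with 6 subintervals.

1076.5

Δx = 1.
T_6 = (1/2)·[4.75 + 2·22 + 2·59.25 + 2·124 + 2·223.75 + 2·366 + 558.25] = 1076.5.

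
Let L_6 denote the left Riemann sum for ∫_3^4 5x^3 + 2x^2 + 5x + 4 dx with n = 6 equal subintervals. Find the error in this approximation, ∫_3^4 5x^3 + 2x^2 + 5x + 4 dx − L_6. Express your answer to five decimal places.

16.74769

Exact integral: ∫_3^4 f(x) dx ≈ 264.9166667.
L_6 ≈ 248.1689815.
Error ≈ 264.9166667 − 248.1689815 ≈ 16.74769.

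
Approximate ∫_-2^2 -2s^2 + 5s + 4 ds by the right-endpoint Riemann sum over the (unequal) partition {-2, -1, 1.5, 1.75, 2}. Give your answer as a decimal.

Subinterval widths: 1, 2.5, 0.25, 0.25.
Right endpoints: -1, 1.5, 1.75, 2.
f(-1) = -3, f(1.5) = 7, f(1.75) = 6.625, f(2) = 6.
Sum = Σ Δs_i · f(s_i).
Sum = 17.65625.

17.65625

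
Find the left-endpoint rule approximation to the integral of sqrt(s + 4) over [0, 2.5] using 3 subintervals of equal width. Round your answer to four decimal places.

5.4825

Δs = (2.5 − 0)/3 = 5/6.
Left endpoints: 0, 5/6, 5/3.
f(0) ≈ 2.0000, f(5/6) ≈ 2.1985, f(5/3) ≈ 2.3805.
Sum = Δs · [f(0) + f(5/6) + f(5/3)].
Sum ≈ 5.4825.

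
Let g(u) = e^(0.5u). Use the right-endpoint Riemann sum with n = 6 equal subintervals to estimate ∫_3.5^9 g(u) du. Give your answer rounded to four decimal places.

Δu = (9 − 3.5)/6 = 11/12.
Right endpoints: 53/12, 16/3, 6.25, 43/6, 97/12, 9.
g(53/12) ≈ 9.1005, g(16/3) ≈ 14.3919, g(6.25) ≈ 22.7599, g(43/6) ≈ 35.9933, g(97/12) ≈ 56.9211, g(9) ≈ 90.0171.
Sum = Δu · [g(53/12) + g(16/3) + g(6.25) + ...].
Sum ≈ 210.0853.

210.0853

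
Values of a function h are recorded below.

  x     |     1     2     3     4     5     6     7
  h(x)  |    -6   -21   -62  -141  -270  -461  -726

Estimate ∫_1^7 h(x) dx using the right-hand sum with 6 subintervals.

Δx = 1.
Sum = 1·[(-21) + (-62) + (-141) + (-270) + (-461) + (-726)] = -1681.

-1681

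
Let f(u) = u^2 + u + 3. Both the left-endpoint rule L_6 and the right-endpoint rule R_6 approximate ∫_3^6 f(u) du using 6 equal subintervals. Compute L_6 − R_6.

L_6 = 78.125.
R_6 = 93.125.
L_6 − R_6 = -15.

-15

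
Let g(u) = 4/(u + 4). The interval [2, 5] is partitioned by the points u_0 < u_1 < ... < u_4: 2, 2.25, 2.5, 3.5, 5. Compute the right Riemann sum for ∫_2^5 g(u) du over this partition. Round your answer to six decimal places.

1.513846

Subinterval widths: 0.25, 0.25, 1, 1.5.
Right endpoints: 2.25, 2.5, 3.5, 5.
g(2.25) = 0.64, g(2.5) = 8/13, g(3.5) = 8/15, g(5) = 4/9.
Sum = Σ Δu_i · g(u_i).
Sum ≈ 1.513846.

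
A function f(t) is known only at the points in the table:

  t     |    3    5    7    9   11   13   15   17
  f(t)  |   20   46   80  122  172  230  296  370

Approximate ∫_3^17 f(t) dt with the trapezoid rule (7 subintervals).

2282

Δt = 2.
T_7 = (2/2)·[20 + 2·46 + 2·80 + 2·122 + 2·172 + 2·230 + 2·296 + 370] = 2282.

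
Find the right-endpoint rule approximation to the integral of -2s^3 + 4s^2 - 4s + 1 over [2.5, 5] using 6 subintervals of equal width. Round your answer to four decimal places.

-215.5049

Δs = (5 − 2.5)/6 = 5/12.
Right endpoints: 35/12, 10/3, 3.75, 25/6, 55/12, 5.
f(35/12) = -22691/864, f(10/3) = -1133/27, f(3.75) = -63.21875, f(25/6) = -9817/108, f(55/12) = -108751/864, f(5) = -169.
Sum = Δs · [f(35/12) + f(10/3) + f(3.75) + ...].
Sum ≈ -215.5049.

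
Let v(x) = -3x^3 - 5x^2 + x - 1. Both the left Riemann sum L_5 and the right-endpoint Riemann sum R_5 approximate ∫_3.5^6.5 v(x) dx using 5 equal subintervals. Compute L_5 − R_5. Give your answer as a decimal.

505.35

L_5 = -1356.825.
R_5 = -1862.175.
L_5 − R_5 = 505.35.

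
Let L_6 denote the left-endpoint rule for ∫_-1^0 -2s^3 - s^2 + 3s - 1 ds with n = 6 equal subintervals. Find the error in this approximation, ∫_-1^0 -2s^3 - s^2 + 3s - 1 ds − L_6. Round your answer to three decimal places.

0.157

Exact integral: ∫_-1^0 f(s) ds ≈ -2.33333.
L_6 ≈ -2.49074.
Error ≈ -2.33333 − (-2.49074) ≈ 0.157.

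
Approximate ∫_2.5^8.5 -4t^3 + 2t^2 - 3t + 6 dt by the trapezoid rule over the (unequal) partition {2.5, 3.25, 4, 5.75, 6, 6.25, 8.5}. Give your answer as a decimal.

Subinterval widths: 0.75, 0.75, 1.75, 0.25, 0.25, 2.25.
f(2.5) = -51.5, f(3.25) = -119.9375, f(4) = -230, f(5.75) = -705.5625, f(6) = -804, f(6.25) = -911.1875, f(8.5) = -2331.5.
On each subinterval the trapezoid contributes (Δt_i/2)·[f(t_{i-1}) + f(t_i)].
Sum = -5065.25.

-5065.25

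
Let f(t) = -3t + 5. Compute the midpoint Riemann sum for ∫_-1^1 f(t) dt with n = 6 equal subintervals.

10

Δt = (1 − (-1))/6 = 1/3.
Midpoints: -5/6, -0.5, -1/6, 1/6, 0.5, 5/6.
f(-5/6) = 7.5, f(-0.5) = 6.5, f(-1/6) = 5.5, f(1/6) = 4.5, f(0.5) = 3.5, f(5/6) = 2.5.
Sum = Δt · [f(-5/6) + f(-0.5) + f(-1/6) + ...].
Sum = 10.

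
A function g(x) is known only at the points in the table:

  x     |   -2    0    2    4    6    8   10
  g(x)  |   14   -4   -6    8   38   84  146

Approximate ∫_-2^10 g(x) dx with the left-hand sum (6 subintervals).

268

Δx = 2.
Sum = 2·[14 + (-4) + (-6) + 8 + 38 + 84] = 268.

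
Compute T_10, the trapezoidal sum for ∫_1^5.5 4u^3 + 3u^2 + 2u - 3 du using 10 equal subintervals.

Δu = (5.5 − 1)/10 = 0.45.
f(1) = 6, f(1.45) = 18.402, f(1.9) = 39.066, f(2.35) = 70.179, f(2.8) = 113.928, f(3.25) = 172.5, f(3.7) = 248.082, f(4.15) = 342.861, f(4.6) = 459.024, f(5.05) = 598.758, f(5.5) = 764.25.
T_10 = (Δu/2)·[f(u_0) + 2f(u_1) + ... + 2f(u_{9}) + f(u_10)].
Sum = 1101.56625.

1101.56625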